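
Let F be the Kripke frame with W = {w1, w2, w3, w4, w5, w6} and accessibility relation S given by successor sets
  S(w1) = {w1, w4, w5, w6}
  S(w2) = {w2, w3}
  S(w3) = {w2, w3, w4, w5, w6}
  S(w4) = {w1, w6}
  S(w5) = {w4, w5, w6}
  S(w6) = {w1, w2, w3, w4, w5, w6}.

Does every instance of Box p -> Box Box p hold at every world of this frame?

No

By correspondence theory, 4 is valid on a frame iff S is transitive.
Transitive: no — w1 S w6 and w6 S w2, but not w1 S w2.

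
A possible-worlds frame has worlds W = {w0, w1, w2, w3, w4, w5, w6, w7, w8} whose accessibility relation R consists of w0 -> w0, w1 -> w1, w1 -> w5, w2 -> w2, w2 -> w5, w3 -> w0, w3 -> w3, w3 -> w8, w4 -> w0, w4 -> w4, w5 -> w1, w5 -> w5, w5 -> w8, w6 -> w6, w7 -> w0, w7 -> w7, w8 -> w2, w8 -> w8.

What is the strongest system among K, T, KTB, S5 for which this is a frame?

T

Reflexive (axiom T): yes — every world is R-related to itself.
Symmetric (axiom B): no — w2 R w5 but not w5 R w2.
Euclidean (axiom 5): no — w3 R w0 and w3 R w8, but not w0 R w8.
So F validates K, T; KTB would additionally require R to be symmetric. The strongest is T.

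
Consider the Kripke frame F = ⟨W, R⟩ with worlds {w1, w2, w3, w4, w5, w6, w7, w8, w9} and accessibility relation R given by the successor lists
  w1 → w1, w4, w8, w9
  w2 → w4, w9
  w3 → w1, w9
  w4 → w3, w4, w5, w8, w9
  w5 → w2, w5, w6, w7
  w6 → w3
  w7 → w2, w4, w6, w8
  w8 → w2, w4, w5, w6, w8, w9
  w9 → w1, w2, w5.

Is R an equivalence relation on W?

Reflexive: no — w2 is not related to itself.
Symmetric: no — w1 R w4 but not w4 R w1.
Transitive: no — w1 R w4 and w4 R w3, but not w1 R w3.
So R is not an equivalence relation.

No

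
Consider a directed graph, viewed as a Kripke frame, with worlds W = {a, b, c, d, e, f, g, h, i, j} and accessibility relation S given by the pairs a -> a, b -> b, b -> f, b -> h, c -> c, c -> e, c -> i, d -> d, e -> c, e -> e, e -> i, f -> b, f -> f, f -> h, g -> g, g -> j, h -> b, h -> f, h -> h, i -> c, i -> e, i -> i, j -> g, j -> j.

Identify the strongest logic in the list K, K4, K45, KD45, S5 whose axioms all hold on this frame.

S5

Transitive (axiom 4): yes — every two-step S-path is closed by a direct edge.
Euclidean (axiom 5): yes — any two successors of a common world are S-related.
Serial (axiom D): yes — every world has a successor (e.g. a S a).
Reflexive (axiom T): yes — every world is S-related to itself.
So F validates K, K4, K45, KD45, S5. The strongest is S5.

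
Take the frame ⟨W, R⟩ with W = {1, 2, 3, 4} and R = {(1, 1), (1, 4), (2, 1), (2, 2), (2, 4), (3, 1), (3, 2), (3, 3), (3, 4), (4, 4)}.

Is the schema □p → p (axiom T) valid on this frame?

Axiom T corresponds to the accessibility relation being reflexive.
Reflexive: yes — every world is R-related to itself.

Yes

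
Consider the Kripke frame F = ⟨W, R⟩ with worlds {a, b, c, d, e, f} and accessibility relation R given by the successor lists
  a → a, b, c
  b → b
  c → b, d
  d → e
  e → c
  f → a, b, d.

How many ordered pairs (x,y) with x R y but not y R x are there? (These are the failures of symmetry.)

9

Enumerating: (a,b), (a,c), (c,b), (c,d), (d,e), (e,c), (f,a), (f,b), (f,d).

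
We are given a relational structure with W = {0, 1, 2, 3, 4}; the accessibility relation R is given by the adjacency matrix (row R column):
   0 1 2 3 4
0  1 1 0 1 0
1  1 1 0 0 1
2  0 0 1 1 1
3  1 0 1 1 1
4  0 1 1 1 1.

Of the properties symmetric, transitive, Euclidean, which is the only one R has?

Symmetric: yes — every pair in R has its reverse in R.
Transitive: no — 0 R 1 and 1 R 4, but not 0 R 4.
Euclidean: no — 0 R 1 and 0 R 3, but not 1 R 3.
Only symmetric holds.

symmetric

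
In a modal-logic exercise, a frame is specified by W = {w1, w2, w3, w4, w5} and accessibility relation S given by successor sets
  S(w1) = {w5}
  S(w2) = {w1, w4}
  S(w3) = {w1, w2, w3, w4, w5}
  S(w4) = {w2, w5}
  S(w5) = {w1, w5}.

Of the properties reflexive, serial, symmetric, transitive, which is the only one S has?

serial

Reflexive: no — w1 is not related to itself.
Serial: yes — every world has a successor (e.g. w1 S w5).
Symmetric: no — w2 S w1 but not w1 S w2.
Transitive: no — w2 S w1 and w1 S w5, but not w2 S w5.
Only serial holds.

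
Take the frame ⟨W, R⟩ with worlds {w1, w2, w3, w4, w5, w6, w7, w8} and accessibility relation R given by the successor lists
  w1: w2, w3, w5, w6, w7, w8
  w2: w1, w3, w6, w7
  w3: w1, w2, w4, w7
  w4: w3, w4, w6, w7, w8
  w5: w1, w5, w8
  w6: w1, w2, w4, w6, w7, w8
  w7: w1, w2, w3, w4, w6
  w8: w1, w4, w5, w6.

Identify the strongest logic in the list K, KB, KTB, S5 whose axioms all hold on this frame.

Symmetric (axiom B): yes — every pair in R has its reverse in R.
Reflexive (axiom T): no — w1 is not related to itself.
Euclidean (axiom 5): no — w1 R w2 and w1 R w5, but not w2 R w5.
So F validates K, KB; KTB would additionally require R to be reflexive. The strongest is KB.

KB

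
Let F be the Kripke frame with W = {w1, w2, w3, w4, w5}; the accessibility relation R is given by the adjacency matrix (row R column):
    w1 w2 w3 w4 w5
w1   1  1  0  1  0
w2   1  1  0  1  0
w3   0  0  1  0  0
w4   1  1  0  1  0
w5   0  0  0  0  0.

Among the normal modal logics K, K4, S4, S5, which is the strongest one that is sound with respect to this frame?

Transitive (axiom 4): yes — every two-step R-path is closed by a direct edge.
Reflexive (axiom T): no — w5 is not related to itself.
Euclidean (axiom 5): yes — any two successors of a common world are R-related.
So F validates K, K4; S4 would additionally require R to be reflexive. The strongest is K4.

K4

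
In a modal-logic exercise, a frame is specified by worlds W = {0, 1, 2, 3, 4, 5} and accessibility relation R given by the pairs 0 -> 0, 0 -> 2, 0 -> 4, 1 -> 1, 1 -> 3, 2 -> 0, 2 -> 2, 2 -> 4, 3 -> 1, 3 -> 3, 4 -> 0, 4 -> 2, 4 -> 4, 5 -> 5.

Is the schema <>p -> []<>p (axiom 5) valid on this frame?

By correspondence theory, 5 is valid on a frame iff R is Euclidean.
Euclidean: yes — any two successors of a common world are R-related.

Yes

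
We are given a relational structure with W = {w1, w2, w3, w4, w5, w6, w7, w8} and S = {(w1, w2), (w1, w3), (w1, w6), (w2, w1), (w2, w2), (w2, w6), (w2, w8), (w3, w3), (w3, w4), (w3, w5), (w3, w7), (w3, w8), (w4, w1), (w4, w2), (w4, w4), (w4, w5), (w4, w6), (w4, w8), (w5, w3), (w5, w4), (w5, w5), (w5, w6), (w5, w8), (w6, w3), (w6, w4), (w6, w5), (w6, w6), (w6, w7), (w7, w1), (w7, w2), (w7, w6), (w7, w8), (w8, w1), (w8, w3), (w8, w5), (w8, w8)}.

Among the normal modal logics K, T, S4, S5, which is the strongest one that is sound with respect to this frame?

Reflexive (axiom T): no — w1 is not related to itself.
Transitive (axiom 4): no — w1 S w2 and w2 S w8, but not w1 S w8.
Euclidean (axiom 5): no — w1 S w2 and w1 S w3, but not w2 S w3.
So F validates K; T would additionally require S to be reflexive. The strongest is K.

K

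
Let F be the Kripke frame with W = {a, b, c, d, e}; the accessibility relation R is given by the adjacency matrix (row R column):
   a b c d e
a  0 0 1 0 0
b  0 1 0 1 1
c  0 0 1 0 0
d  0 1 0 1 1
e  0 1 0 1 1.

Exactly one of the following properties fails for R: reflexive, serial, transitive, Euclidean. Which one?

Reflexive: no — a is not related to itself.
Serial: yes — every world has a successor (e.g. a R c).
Transitive: yes — every two-step R-path is closed by a direct edge.
Euclidean: yes — any two successors of a common world are R-related.
Only reflexive fails.

reflexive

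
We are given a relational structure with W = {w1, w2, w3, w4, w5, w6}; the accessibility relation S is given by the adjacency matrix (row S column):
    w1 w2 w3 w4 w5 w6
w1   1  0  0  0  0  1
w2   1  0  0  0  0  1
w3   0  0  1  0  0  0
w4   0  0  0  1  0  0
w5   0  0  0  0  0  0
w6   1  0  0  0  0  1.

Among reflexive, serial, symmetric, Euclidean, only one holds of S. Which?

Reflexive: no — w2 is not related to itself.
Serial: no — w5 has no S-successor.
Symmetric: no — w2 S w1 but not w1 S w2.
Euclidean: yes — any two successors of a common world are S-related.
Only Euclidean holds.

Euclidean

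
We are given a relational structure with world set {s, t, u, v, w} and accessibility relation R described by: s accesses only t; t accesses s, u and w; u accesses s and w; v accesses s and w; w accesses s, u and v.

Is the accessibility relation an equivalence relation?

Reflexive: no — s is not related to itself.
Symmetric: no — t R u but not u R t.
Transitive: no — s R t and t R u, but not s R u.
So R is not an equivalence relation.

No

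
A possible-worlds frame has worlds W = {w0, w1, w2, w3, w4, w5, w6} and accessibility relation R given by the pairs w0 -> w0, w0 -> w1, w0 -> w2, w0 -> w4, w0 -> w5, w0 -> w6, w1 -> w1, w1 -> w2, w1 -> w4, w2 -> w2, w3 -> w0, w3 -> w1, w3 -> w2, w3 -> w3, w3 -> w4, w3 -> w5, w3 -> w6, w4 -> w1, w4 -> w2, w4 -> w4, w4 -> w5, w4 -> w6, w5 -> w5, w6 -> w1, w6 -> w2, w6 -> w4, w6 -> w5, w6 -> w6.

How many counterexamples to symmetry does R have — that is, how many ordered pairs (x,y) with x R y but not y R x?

17

Enumerating: (w0,w1), (w0,w2), (w0,w4), (w0,w5), (w0,w6), (w1,w2), (w3,w0), (w3,w1), (w3,w2), (w3,w4), (w3,w5), (w3,w6), (w4,w2), (w4,w5), (w6,w1), (w6,w2), (w6,w5).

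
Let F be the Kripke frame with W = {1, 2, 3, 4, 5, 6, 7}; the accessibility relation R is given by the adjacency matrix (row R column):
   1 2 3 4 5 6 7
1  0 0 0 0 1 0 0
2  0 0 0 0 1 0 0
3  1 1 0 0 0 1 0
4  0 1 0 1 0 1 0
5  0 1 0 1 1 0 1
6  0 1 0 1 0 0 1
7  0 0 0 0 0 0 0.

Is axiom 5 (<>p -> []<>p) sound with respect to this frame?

By correspondence theory, 5 is valid on a frame iff R is Euclidean.
Euclidean: no — 3 R 1 and 3 R 2, but not 1 R 2.

No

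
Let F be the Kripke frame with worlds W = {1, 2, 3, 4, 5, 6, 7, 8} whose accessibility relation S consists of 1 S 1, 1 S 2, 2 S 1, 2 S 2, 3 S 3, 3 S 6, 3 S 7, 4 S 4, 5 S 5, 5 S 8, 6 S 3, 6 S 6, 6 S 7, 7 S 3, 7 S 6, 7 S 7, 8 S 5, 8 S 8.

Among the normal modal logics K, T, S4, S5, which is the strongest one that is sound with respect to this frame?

S5

Reflexive (axiom T): yes — every world is S-related to itself.
Transitive (axiom 4): yes — every two-step S-path is closed by a direct edge.
Euclidean (axiom 5): yes — any two successors of a common world are S-related.
So F validates K, T, S4, S5. The strongest is S5.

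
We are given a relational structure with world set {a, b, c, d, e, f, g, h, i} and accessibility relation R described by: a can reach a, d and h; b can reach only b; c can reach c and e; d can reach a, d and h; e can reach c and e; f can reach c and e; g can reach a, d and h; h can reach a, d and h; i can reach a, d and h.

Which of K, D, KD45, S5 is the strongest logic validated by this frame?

Serial (axiom D): yes — every world has a successor (e.g. a R a).
Transitive (axiom 4): yes — every two-step R-path is closed by a direct edge.
Euclidean (axiom 5): yes — any two successors of a common world are R-related.
Reflexive (axiom T): no — f is not related to itself.
So F validates K, D, KD45; S5 would additionally require R to be reflexive. The strongest is KD45.

KD45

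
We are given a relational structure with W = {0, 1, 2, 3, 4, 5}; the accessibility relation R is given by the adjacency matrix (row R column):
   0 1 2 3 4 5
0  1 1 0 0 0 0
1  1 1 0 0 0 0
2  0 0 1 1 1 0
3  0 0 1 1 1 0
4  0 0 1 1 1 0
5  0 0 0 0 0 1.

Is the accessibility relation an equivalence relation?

Yes

Reflexive: yes — every world is R-related to itself.
Symmetric: yes — every pair in R has its reverse in R.
Transitive: yes — every two-step R-path is closed by a direct edge.
So R is an equivalence relation.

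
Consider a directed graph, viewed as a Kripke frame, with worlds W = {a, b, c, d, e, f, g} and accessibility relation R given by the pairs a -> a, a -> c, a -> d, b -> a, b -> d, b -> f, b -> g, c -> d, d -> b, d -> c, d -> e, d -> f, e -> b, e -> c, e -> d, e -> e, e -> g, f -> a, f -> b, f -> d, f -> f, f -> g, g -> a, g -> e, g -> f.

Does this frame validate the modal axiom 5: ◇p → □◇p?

The schema 5 characterises exactly the Euclidean frames.
Euclidean: no — b R a and b R f, but not a R f.

No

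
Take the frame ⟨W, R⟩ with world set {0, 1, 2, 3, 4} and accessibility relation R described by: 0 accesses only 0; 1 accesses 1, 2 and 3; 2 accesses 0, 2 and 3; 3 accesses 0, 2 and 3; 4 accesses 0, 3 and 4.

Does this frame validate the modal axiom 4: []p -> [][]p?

No

Axiom 4 corresponds to the accessibility relation being transitive.
Transitive: no — 1 R 2 and 2 R 0, but not 1 R 0.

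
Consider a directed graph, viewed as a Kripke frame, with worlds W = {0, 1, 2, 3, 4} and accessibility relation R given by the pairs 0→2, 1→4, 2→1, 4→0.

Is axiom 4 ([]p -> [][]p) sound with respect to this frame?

The schema 4 characterises exactly the transitive frames.
Transitive: no — 0 R 2 and 2 R 1, but not 0 R 1.

No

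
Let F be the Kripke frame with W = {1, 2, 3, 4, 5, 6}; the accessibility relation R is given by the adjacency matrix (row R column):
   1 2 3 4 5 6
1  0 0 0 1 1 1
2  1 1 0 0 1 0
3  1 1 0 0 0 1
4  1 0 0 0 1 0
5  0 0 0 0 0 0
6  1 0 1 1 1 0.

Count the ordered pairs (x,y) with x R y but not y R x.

Enumerating: (1,5), (2,1), (2,5), (3,1), (3,2), (4,5), (6,4), (6,5).

8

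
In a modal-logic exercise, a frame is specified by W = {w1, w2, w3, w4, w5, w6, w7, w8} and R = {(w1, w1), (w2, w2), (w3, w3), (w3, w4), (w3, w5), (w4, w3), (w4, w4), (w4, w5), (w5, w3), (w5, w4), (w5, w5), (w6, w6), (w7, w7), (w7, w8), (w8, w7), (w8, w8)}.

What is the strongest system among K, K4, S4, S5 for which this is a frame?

S5

Transitive (axiom 4): yes — every two-step R-path is closed by a direct edge.
Reflexive (axiom T): yes — every world is R-related to itself.
Euclidean (axiom 5): yes — any two successors of a common world are R-related.
So F validates K, K4, S4, S5. The strongest is S5.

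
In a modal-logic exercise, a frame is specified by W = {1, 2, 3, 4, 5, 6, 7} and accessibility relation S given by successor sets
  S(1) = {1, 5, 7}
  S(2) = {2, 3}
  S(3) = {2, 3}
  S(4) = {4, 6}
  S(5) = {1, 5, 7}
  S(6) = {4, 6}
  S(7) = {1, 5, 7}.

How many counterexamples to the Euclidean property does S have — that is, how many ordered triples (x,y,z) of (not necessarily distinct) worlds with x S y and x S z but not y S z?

S is Euclidean; there are no such tuples.

0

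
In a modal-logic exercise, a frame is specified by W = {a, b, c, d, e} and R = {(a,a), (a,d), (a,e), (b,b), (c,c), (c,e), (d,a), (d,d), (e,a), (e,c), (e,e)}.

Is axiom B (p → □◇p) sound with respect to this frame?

The schema B characterises exactly the symmetric frames.
Symmetric: yes — every pair in R has its reverse in R.

Yes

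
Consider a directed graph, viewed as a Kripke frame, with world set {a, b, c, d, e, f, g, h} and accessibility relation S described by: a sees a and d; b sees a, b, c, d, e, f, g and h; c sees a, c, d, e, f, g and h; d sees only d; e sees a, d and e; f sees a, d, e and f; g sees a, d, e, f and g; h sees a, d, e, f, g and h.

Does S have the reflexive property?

Yes

Reflexive: yes — every world is S-related to itself.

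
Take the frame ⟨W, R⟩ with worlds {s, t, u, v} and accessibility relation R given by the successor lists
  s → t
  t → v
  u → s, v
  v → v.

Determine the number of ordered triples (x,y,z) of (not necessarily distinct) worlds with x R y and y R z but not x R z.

2

Enumerating: (s,t,v), (u,s,t).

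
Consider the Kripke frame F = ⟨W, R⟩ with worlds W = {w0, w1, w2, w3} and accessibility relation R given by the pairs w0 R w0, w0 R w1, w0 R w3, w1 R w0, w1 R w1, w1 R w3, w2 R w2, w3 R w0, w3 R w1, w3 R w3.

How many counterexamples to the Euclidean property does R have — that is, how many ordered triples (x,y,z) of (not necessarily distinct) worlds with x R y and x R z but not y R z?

0

R is Euclidean; there are no such tuples.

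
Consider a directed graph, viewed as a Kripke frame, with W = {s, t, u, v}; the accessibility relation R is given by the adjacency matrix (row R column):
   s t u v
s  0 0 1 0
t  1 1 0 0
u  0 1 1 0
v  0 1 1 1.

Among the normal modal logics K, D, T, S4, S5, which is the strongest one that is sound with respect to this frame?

Serial (axiom D): yes — every world has a successor (e.g. s R u).
Reflexive (axiom T): no — s is not related to itself.
Transitive (axiom 4): no — s R u and u R t, but not s R t.
Euclidean (axiom 5): no — v R t and v R u, but not t R u.
So F validates K, D; T would additionally require R to be reflexive. The strongest is D.

D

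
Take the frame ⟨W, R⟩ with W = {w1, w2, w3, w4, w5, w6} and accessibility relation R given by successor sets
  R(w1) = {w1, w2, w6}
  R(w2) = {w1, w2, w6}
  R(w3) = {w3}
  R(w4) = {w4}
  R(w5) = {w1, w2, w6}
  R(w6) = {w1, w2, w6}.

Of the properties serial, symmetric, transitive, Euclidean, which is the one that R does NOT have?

Serial: yes — every world has a successor (e.g. w1 R w1).
Symmetric: no — w5 R w1 but not w1 R w5.
Transitive: yes — every two-step R-path is closed by a direct edge.
Euclidean: yes — any two successors of a common world are R-related.
Only symmetric fails.

symmetric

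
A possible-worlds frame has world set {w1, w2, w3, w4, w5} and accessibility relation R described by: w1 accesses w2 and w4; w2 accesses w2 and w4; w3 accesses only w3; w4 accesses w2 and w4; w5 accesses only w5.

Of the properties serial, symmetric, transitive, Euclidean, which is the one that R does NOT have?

Serial: yes — every world has a successor (e.g. w1 R w2).
Symmetric: no — w1 R w2 but not w2 R w1.
Transitive: yes — every two-step R-path is closed by a direct edge.
Euclidean: yes — any two successors of a common world are R-related.
Only symmetric fails.

symmetric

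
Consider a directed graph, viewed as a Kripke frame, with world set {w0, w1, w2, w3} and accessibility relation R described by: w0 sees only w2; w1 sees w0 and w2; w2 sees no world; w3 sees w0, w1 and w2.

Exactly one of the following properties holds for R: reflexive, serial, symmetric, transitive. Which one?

transitive

Reflexive: no — w0 is not related to itself.
Serial: no — w2 has no R-successor.
Symmetric: no — w0 R w2 but not w2 R w0.
Transitive: yes — every two-step R-path is closed by a direct edge.
Only transitive holds.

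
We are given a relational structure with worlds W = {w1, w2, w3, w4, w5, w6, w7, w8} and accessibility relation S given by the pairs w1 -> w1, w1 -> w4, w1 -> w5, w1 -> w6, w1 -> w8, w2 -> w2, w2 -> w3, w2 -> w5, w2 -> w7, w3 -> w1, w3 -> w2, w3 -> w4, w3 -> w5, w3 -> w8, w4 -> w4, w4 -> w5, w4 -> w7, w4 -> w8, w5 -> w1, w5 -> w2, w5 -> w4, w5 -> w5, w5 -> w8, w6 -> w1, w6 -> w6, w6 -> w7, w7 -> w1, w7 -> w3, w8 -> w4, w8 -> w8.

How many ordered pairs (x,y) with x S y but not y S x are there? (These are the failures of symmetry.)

12

Enumerating: (w1,w4), (w1,w8), (w2,w7), (w3,w1), (w3,w4), (w3,w5), (w3,w8), (w4,w7), (w5,w8), (w6,w7), (w7,w1), (w7,w3).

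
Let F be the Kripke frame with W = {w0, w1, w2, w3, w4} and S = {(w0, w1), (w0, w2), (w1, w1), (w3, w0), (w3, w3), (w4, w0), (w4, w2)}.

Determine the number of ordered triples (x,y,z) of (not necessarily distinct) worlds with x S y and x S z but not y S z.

8

Enumerating: (w0,w1,w2), (w0,w2,w1), (w0,w2,w2), (w3,w0,w0), (w3,w0,w3), (w4,w0,w0), (w4,w2,w0), (w4,w2,w2).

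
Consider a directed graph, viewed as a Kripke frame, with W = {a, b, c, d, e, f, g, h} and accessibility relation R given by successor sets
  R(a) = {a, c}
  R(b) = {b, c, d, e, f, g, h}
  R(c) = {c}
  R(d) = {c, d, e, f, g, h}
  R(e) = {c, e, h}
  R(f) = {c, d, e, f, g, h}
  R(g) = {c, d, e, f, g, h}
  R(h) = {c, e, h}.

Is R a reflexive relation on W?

Yes

Reflexive: yes — every world is R-related to itself.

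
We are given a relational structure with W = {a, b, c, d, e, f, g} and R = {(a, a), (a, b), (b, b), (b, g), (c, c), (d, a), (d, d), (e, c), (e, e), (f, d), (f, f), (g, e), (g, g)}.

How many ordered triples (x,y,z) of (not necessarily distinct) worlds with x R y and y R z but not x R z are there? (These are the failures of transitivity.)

Enumerating: (a,b,g), (b,g,e), (d,a,b), (f,d,a), (g,e,c).

5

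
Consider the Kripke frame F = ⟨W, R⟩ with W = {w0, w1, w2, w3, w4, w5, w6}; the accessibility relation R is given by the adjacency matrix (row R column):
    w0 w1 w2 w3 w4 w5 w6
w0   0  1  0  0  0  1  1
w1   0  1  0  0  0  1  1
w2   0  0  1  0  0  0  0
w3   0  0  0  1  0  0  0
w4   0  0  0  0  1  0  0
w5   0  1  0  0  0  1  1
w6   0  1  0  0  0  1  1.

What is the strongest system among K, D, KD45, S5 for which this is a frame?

Serial (axiom D): yes — every world has a successor (e.g. w0 R w1).
Transitive (axiom 4): yes — every two-step R-path is closed by a direct edge.
Euclidean (axiom 5): yes — any two successors of a common world are R-related.
Reflexive (axiom T): no — w0 is not related to itself.
So F validates K, D, KD45; S5 would additionally require R to be reflexive. The strongest is KD45.

KD45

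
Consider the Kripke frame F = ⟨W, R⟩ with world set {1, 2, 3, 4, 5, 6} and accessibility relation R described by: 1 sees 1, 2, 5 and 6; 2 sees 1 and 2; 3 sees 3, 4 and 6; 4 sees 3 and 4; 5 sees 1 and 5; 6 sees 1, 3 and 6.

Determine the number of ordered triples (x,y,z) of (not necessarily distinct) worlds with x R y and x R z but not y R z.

Enumerating: (1,2,5), (1,2,6), (1,5,2), (1,5,6), (1,6,2), (1,6,5), (3,4,6), (3,6,4), (6,1,3), (6,3,1).

10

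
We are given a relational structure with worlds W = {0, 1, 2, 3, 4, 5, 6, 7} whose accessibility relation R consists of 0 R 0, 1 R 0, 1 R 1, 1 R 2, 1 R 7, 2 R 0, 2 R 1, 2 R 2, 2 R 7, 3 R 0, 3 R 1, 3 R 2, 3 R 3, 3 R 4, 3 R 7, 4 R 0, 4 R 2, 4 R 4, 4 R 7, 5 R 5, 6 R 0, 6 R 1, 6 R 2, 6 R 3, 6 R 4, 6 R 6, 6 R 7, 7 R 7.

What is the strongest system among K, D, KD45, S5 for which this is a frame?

Serial (axiom D): yes — every world has a successor (e.g. 0 R 0).
Transitive (axiom 4): no — 4 R 2 and 2 R 1, but not 4 R 1.
Euclidean (axiom 5): no — 1 R 0 and 1 R 2, but not 0 R 2.
Reflexive (axiom T): yes — every world is R-related to itself.
So F validates K, D; KD45 would additionally require R to be Euclidean and transitive. The strongest is D.

D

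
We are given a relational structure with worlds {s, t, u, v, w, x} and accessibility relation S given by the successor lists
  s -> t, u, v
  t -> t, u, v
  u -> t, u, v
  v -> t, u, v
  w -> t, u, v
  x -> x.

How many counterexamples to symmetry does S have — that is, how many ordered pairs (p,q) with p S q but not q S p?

6

Enumerating: (s,t), (s,u), (s,v), (w,t), (w,u), (w,v).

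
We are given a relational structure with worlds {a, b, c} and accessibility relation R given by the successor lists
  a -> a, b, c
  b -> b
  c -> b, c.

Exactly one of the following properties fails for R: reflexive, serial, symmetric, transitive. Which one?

Reflexive: yes — every world is R-related to itself.
Serial: yes — every world has a successor (e.g. a R a).
Symmetric: no — a R b but not b R a.
Transitive: yes — every two-step R-path is closed by a direct edge.
Only symmetric fails.

symmetric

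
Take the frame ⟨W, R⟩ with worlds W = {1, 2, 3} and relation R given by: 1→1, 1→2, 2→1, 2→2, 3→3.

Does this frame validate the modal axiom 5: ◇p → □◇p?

Yes

The schema 5 characterises exactly the Euclidean frames.
Euclidean: yes — any two successors of a common world are R-related.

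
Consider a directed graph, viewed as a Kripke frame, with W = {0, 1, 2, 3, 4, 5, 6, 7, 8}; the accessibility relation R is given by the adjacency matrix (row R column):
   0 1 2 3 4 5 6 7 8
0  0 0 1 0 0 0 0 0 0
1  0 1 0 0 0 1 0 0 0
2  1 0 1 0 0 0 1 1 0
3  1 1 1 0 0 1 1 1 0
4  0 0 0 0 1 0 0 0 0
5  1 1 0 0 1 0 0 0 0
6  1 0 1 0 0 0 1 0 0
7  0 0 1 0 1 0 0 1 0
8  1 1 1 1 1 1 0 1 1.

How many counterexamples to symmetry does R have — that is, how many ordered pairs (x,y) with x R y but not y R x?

Enumerating: (3,0), (3,1), (3,2), (3,5), (3,6), (3,7), (5,0), (5,4), (6,0), (7,4), (8,0), (8,1), (8,2), (8,3), (8,4), (8,5), (8,7).

17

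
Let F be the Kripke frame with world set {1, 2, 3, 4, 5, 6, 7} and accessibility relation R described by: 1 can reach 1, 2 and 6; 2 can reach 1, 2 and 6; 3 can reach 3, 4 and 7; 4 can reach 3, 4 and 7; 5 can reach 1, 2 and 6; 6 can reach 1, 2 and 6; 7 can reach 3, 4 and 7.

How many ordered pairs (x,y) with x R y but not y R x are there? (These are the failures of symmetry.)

3

Enumerating: (5,1), (5,2), (5,6).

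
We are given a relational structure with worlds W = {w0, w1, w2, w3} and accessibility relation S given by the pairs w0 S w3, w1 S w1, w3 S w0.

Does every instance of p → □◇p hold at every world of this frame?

Yes

By correspondence theory, B is valid on a frame iff S is symmetric.
Symmetric: yes — every pair in S has its reverse in S.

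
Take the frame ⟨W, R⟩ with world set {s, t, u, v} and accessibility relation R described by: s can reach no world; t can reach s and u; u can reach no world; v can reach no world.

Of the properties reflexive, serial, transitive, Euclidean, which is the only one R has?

transitive

Reflexive: no — s is not related to itself.
Serial: no — s has no R-successor.
Transitive: yes — every two-step R-path is closed by a direct edge.
Euclidean: no — t R s and t R u, but not s R u.
Only transitive holds.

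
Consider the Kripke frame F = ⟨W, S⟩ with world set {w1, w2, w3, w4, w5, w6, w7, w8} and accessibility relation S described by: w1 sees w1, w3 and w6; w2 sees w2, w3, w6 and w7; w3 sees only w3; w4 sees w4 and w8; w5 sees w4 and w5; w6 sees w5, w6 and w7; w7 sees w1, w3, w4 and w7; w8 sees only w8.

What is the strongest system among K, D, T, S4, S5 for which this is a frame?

Serial (axiom D): yes — every world has a successor (e.g. w1 S w1).
Reflexive (axiom T): yes — every world is S-related to itself.
Transitive (axiom 4): no — w1 S w6 and w6 S w5, but not w1 S w5.
Euclidean (axiom 5): no — w1 S w3 and w1 S w6, but not w3 S w6.
So F validates K, D, T; S4 would additionally require S to be transitive. The strongest is T.

T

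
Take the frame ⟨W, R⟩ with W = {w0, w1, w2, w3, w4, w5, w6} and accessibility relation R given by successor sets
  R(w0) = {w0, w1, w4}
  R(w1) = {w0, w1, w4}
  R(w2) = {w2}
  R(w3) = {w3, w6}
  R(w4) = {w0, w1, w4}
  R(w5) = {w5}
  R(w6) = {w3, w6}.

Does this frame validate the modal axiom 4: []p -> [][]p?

By correspondence theory, 4 is valid on a frame iff R is transitive.
Transitive: yes — every two-step R-path is closed by a direct edge.

Yes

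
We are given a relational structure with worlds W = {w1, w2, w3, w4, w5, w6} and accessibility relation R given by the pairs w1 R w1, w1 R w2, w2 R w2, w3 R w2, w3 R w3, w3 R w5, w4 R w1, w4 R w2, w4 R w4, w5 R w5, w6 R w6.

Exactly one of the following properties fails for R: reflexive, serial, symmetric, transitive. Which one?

symmetric

Reflexive: yes — every world is R-related to itself.
Serial: yes — every world has a successor (e.g. w1 R w1).
Symmetric: no — w1 R w2 but not w2 R w1.
Transitive: yes — every two-step R-path is closed by a direct edge.
Only symmetric fails.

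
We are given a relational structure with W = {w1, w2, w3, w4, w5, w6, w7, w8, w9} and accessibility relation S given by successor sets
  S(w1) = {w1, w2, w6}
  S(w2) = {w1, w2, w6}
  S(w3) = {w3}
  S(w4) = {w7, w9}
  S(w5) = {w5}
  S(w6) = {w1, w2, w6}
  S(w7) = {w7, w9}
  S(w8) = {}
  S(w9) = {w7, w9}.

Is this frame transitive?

Transitive: yes — every two-step S-path is closed by a direct edge.

Yes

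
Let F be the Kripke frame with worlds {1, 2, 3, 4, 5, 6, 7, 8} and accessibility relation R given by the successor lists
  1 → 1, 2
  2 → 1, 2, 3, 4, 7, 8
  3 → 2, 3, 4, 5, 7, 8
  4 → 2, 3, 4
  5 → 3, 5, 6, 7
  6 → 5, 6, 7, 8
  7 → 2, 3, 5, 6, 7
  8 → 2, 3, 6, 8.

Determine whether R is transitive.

Transitive: no — 1 R 2 and 2 R 3, but not 1 R 3.

No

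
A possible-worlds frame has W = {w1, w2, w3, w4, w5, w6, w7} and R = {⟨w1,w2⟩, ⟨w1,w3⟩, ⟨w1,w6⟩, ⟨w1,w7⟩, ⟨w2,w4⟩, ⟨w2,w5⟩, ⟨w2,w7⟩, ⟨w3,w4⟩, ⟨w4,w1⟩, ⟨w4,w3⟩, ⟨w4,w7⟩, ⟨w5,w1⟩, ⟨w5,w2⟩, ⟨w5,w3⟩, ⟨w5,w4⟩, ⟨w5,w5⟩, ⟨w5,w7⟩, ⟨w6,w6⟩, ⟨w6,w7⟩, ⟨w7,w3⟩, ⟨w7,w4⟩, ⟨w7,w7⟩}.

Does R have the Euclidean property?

No

Euclidean: no — w1 R w2 and w1 R w3, but not w2 R w3.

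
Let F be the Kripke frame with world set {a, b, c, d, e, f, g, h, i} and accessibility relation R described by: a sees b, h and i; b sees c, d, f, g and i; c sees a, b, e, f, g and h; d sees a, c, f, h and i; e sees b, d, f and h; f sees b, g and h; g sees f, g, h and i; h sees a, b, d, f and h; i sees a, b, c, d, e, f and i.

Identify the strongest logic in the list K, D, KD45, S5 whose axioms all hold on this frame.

Serial (axiom D): yes — every world has a successor (e.g. a R b).
Transitive (axiom 4): no — a R b and b R c, but not a R c.
Euclidean (axiom 5): no — a R b and a R h, but not b R h.
Reflexive (axiom T): no — a is not related to itself.
So F validates K, D; KD45 would additionally require R to be Euclidean and transitive. The strongest is D.

D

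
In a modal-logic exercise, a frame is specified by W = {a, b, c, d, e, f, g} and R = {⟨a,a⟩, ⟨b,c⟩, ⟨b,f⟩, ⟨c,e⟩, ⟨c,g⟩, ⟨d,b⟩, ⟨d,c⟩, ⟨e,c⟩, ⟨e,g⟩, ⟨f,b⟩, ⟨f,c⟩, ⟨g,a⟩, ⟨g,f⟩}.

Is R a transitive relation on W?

No

Transitive: no — b R c and c R e, but not b R e.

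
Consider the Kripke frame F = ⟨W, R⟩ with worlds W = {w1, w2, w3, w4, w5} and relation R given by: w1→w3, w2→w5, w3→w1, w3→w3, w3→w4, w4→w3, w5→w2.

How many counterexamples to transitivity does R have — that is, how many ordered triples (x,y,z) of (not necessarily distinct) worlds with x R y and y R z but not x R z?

6

Enumerating: (w1,w3,w1), (w1,w3,w4), (w2,w5,w2), (w4,w3,w1), (w4,w3,w4), (w5,w2,w5).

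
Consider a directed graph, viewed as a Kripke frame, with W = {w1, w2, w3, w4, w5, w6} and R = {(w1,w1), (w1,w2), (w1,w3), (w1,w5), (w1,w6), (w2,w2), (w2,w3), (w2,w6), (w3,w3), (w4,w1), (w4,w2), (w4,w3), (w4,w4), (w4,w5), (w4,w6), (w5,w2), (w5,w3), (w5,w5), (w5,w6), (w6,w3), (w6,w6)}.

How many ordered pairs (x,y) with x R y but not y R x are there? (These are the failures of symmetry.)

15

Enumerating: (w1,w2), (w1,w3), (w1,w5), (w1,w6), (w2,w3), (w2,w6), (w4,w1), (w4,w2), (w4,w3), (w4,w5), (w4,w6), (w5,w2), (w5,w3), (w5,w6), (w6,w3).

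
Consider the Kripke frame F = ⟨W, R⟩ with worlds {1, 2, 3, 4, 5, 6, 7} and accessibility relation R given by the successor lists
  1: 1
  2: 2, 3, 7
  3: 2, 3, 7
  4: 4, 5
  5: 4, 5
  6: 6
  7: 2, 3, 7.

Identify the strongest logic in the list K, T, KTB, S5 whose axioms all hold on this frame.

S5

Reflexive (axiom T): yes — every world is R-related to itself.
Symmetric (axiom B): yes — every pair in R has its reverse in R.
Euclidean (axiom 5): yes — any two successors of a common world are R-related.
So F validates K, T, KTB, S5. The strongest is S5.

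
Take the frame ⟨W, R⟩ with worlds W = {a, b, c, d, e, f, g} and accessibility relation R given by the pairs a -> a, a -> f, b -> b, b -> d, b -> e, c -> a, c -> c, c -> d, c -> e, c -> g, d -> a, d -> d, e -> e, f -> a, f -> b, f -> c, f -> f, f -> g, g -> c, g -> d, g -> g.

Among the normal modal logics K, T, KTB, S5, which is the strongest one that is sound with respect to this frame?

T

Reflexive (axiom T): yes — every world is R-related to itself.
Symmetric (axiom B): no — b R d but not d R b.
Euclidean (axiom 5): no — b R d and b R e, but not d R e.
So F validates K, T; KTB would additionally require R to be symmetric. The strongest is T.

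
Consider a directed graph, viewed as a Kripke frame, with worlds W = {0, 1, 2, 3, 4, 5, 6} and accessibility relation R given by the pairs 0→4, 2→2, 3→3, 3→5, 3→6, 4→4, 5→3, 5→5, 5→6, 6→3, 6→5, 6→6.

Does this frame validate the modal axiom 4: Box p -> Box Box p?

Axiom 4 corresponds to the accessibility relation being transitive.
Transitive: yes — every two-step R-path is closed by a direct edge.

Yes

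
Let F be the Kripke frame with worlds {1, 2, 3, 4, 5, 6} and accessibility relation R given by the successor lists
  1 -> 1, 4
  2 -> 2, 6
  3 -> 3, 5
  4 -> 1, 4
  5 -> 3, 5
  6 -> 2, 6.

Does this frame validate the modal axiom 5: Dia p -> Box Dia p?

By correspondence theory, 5 is valid on a frame iff R is Euclidean.
Euclidean: yes — any two successors of a common world are R-related.

Yes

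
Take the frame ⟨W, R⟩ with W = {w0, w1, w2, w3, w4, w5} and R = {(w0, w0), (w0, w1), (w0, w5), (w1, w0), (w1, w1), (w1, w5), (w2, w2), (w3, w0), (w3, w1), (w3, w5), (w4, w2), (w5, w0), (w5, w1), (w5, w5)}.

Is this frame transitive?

Yes

Transitive: yes — every two-step R-path is closed by a direct edge.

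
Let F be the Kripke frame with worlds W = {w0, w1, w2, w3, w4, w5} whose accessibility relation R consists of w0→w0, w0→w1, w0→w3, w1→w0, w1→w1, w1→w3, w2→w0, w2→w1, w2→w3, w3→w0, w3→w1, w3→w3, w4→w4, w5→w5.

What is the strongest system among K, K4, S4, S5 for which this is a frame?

Transitive (axiom 4): yes — every two-step R-path is closed by a direct edge.
Reflexive (axiom T): no — w2 is not related to itself.
Euclidean (axiom 5): yes — any two successors of a common world are R-related.
So F validates K, K4; S4 would additionally require R to be reflexive. The strongest is K4.

K4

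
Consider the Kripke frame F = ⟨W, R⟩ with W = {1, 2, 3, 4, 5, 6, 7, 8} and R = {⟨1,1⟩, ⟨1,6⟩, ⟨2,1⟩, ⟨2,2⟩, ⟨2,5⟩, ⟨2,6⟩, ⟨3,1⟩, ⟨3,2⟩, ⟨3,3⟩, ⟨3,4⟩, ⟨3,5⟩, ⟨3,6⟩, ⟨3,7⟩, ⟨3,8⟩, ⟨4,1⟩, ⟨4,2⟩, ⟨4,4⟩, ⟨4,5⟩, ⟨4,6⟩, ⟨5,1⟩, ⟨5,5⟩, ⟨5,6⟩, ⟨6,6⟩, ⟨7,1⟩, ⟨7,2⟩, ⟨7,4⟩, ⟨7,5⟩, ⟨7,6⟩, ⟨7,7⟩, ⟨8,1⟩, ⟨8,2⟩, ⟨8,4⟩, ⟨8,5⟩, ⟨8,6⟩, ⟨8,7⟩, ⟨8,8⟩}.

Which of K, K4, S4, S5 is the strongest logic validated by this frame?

Transitive (axiom 4): yes — every two-step R-path is closed by a direct edge.
Reflexive (axiom T): yes — every world is R-related to itself.
Euclidean (axiom 5): no — 2 R 1 and 2 R 5, but not 1 R 5.
So F validates K, K4, S4; S5 would additionally require R to be Euclidean. The strongest is S4.

S4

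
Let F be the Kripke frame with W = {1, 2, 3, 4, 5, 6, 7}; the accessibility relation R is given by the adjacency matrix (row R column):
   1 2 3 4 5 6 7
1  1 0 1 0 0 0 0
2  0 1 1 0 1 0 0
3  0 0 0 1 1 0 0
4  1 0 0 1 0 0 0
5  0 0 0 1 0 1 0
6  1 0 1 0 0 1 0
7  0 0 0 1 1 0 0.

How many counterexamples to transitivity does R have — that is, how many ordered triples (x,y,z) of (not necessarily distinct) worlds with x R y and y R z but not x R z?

15

Enumerating: (1,3,4), (1,3,5), (2,3,4), (2,5,4), (2,5,6), (3,4,1), (3,5,6), (4,1,3), (5,4,1), (5,6,1), (5,6,3), (6,3,4), (6,3,5), (7,4,1), (7,5,6).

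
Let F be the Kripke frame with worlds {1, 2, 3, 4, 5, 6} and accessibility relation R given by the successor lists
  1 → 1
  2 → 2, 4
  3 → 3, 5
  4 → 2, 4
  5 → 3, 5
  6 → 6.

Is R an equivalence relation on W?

Reflexive: yes — every world is R-related to itself.
Symmetric: yes — every pair in R has its reverse in R.
Transitive: yes — every two-step R-path is closed by a direct edge.
So R is an equivalence relation.

Yes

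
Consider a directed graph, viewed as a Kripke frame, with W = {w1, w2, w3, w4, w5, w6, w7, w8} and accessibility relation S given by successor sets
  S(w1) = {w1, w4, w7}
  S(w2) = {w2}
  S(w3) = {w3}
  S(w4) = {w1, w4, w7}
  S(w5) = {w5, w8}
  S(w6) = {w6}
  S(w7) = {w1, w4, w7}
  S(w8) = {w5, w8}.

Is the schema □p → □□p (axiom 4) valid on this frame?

Yes

Axiom 4 corresponds to the accessibility relation being transitive.
Transitive: yes — every two-step S-path is closed by a direct edge.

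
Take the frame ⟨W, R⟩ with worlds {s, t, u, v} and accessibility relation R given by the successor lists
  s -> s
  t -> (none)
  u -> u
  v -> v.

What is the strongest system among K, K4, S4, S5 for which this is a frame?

K4

Transitive (axiom 4): yes — every two-step R-path is closed by a direct edge.
Reflexive (axiom T): no — t is not related to itself.
Euclidean (axiom 5): yes — any two successors of a common world are R-related.
So F validates K, K4; S4 would additionally require R to be reflexive. The strongest is K4.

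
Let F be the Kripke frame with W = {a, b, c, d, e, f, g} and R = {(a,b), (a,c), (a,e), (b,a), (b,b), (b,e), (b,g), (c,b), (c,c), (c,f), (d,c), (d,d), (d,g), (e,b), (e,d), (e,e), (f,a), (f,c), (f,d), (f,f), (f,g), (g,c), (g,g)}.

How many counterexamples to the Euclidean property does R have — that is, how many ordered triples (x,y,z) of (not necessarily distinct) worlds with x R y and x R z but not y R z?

Enumerating: (a,b,c), (a,c,e), (a,e,c), (b,a,a), (b,a,g), (b,e,a), (b,e,g), (b,g,a), (b,g,b), (b,g,e), (c,b,c), (c,b,f), … and 20 more.
Total: 32.

32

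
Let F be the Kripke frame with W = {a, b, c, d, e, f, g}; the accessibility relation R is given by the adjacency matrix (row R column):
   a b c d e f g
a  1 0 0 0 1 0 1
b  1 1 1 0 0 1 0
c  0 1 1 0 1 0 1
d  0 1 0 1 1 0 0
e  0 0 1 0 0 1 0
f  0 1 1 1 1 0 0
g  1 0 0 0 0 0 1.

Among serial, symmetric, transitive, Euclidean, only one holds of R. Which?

Serial: yes — every world has a successor (e.g. a R a).
Symmetric: no — a R e but not e R a.
Transitive: no — a R e and e R c, but not a R c.
Euclidean: no — a R e and a R g, but not e R g.
Only serial holds.

serial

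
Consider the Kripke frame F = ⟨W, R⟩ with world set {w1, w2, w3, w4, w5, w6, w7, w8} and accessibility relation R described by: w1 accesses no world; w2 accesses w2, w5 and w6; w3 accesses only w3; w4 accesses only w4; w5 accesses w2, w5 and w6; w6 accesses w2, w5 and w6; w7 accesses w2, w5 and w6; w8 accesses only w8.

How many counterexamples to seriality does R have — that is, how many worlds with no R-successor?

1

Enumerating: w1.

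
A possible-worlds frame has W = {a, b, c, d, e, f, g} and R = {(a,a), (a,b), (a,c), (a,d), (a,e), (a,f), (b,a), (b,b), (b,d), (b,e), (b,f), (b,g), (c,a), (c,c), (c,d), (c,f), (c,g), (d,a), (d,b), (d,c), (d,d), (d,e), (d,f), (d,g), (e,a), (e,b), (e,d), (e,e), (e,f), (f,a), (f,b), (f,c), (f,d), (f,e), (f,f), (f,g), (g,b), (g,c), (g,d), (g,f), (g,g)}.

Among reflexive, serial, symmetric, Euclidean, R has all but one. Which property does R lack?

Euclidean

Reflexive: yes — every world is R-related to itself.
Serial: yes — every world has a successor (e.g. a R a).
Symmetric: yes — every pair in R has its reverse in R.
Euclidean: no — a R b and a R c, but not b R c.
Only Euclidean fails.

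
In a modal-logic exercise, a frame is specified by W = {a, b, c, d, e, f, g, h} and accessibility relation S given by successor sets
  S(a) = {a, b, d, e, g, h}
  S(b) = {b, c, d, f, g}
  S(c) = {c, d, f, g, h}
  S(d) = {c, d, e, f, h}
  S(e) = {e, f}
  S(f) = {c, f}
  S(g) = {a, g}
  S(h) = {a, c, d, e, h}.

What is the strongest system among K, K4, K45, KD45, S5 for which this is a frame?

K

Transitive (axiom 4): no — a S b and b S c, but not a S c.
Euclidean (axiom 5): no — a S b and a S e, but not b S e.
Serial (axiom D): yes — every world has a successor (e.g. a S a).
Reflexive (axiom T): yes — every world is S-related to itself.
So F validates K; K4 would additionally require S to be transitive. The strongest is K.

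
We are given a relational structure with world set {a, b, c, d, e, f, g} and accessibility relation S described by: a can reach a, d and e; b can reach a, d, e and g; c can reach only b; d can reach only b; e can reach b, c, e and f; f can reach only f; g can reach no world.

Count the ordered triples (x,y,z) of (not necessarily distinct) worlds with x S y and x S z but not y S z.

28

Enumerating: (a,d,a), (a,d,d), (a,d,e), (a,e,a), (a,e,d), (b,a,g), (b,d,a), (b,d,d), (b,d,e), (b,d,g), (b,e,a), (b,e,d), … and 16 more.
Total: 28.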